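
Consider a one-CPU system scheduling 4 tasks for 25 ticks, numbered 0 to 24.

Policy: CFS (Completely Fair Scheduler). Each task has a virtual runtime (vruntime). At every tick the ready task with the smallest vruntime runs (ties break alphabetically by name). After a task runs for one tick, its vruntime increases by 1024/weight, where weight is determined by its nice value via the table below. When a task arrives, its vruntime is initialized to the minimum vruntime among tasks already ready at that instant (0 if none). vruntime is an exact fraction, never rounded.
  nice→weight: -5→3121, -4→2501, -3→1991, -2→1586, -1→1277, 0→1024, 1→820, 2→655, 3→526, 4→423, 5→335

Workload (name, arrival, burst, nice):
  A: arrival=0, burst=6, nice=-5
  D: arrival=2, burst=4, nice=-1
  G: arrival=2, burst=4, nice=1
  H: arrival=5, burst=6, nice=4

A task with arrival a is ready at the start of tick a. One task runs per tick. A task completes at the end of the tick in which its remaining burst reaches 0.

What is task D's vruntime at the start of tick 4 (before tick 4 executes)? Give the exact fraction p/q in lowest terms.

t=0: vr[A=0] → run A
t=1: vr[A=1024/3121] → run A
t=2: vr[A=2048/3121 D=2048/3121 G=2048/3121] → run A
t=3: vr[A=3072/3121 D=2048/3121 G=2048/3121] → run D
t=4: vr[A=3072/3121 D=5811200/3985517 G=2048/3121] → run G
t=5: vr[A=3072/3121 D=5811200/3985517 G=1218816/639805 H=3072/3121] → run A
t=6: vr[A=4096/3121 D=5811200/3985517 G=1218816/639805 H=3072/3121] → run H
t=7: vr[A=4096/3121 D=5811200/3985517 G=1218816/639805 H=4495360/1320183] → run A
t=8: vr[A=5120/3121 D=5811200/3985517 G=1218816/639805 H=4495360/1320183] → run D
t=9: vr[A=5120/3121 D=9007104/3985517 G=1218816/639805 H=4495360/1320183] → run A
t=10: vr[D=9007104/3985517 G=1218816/639805 H=4495360/1320183] → run G
t=11: vr[D=9007104/3985517 G=2017792/639805 H=4495360/1320183] → run D
t=12: vr[D=12203008/3985517 G=2017792/639805 H=4495360/1320183] → run D
t=13: vr[G=2017792/639805 H=4495360/1320183] → run G
t=14: vr[G=2816768/639805 H=4495360/1320183] → run H
t=15: vr[G=2816768/639805 H=7691264/1320183] → run G
t=16: vr[H=7691264/1320183] → run H
t=17: vr[H=3629056/440061] → run H
t=18: vr[H=14083072/1320183] → run H
t=19: vr[H=17278976/1320183] → run H
t=20: (idle)
t=21: (idle)
t=22: (idle)
t=23: (idle)
t=24: (idle)

vruntime(D, start of tick 4) = 5811200/3985517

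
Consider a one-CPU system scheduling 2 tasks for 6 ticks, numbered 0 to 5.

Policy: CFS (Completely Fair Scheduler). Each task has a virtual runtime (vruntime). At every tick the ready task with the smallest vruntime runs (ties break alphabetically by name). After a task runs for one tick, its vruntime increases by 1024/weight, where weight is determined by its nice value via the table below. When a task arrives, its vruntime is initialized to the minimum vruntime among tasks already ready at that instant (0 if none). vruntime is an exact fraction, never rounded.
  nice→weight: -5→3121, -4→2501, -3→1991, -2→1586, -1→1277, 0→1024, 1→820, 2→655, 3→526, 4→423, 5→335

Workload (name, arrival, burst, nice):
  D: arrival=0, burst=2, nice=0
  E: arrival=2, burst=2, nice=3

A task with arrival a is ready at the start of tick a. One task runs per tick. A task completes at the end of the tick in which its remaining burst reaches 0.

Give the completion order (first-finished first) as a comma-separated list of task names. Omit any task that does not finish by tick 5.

t=0: vr[D=0] → run D
t=1: vr[D=1] → run D
t=2: vr[E=0] → run E
t=3: vr[E=512/263] → run E
t=4: (idle)
t=5: (idle)

completion order = D, E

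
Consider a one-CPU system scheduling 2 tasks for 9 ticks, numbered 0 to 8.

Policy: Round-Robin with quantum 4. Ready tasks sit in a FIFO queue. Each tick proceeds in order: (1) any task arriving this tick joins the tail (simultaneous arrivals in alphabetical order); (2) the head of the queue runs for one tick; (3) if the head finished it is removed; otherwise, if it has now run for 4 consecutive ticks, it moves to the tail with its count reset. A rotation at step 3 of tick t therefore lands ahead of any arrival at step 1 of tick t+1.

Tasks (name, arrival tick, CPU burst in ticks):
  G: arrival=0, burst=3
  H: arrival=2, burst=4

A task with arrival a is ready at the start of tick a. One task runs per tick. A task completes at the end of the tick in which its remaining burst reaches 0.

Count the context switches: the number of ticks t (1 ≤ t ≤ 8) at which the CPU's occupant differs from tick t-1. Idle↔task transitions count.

context switches = 2

t=0: queue=[G] q_used=0 → run G
t=1: queue=[G] q_used=1 → run G
t=2: queue=[G,H] q_used=2 → run G
t=3: queue=[H] q_used=0 → run H
t=4: queue=[H] q_used=1 → run H
t=5: queue=[H] q_used=2 → run H
t=6: queue=[H] q_used=3 → run H
t=7: (idle)
t=8: (idle)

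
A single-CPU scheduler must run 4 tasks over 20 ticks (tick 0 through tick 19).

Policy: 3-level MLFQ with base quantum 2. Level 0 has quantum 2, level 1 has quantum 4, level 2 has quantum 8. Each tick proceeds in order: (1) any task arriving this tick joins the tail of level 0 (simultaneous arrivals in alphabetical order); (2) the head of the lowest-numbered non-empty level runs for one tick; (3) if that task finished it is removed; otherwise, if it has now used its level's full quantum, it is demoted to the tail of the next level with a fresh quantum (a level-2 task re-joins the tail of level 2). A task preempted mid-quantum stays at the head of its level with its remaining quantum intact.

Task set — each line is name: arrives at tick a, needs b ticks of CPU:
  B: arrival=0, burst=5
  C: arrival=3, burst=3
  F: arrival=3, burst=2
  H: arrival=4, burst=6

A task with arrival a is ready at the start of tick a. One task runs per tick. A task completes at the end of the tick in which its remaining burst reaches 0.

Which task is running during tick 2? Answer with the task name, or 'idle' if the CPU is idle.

running at tick 2 = B

t=0: L0/L1/L2 = B/-/- → run B
t=1: L0/L1/L2 = B/-/- → run B
t=2: L0/L1/L2 = -/B/- → run B
t=3: L0/L1/L2 = CF/B/- → run C
t=4: L0/L1/L2 = CFH/B/- → run C
t=5: L0/L1/L2 = FH/BC/- → run F
t=6: L0/L1/L2 = FH/BC/- → run F
t=7: L0/L1/L2 = H/BC/- → run H
t=8: L0/L1/L2 = H/BC/- → run H
t=9: L0/L1/L2 = -/BCH/- → run B
t=10: L0/L1/L2 = -/BCH/- → run B
t=11: L0/L1/L2 = -/CH/- → run C
t=12: L0/L1/L2 = -/H/- → run H
t=13: L0/L1/L2 = -/H/- → run H
t=14: L0/L1/L2 = -/H/- → run H
t=15: L0/L1/L2 = -/H/- → run H
t=16: (idle)
t=17: (idle)
t=18: (idle)
t=19: (idle)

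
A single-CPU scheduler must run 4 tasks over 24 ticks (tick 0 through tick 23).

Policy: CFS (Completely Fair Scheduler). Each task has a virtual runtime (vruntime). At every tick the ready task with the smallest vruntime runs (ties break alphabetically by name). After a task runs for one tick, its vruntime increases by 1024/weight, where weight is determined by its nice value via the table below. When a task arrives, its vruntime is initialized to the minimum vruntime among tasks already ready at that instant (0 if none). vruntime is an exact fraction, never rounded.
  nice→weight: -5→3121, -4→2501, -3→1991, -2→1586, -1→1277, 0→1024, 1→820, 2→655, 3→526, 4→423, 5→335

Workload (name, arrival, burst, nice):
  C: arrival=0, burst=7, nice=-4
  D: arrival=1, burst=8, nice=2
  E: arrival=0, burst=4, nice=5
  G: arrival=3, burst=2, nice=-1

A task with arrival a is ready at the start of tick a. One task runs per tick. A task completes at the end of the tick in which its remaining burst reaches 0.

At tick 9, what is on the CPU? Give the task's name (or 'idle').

t=0: vr[C=0 E=0] → run C
t=1: vr[C=1024/2501 D=0 E=0] → run D
t=2: vr[C=1024/2501 D=1024/655 E=0] → run E
t=3: vr[C=1024/2501 D=1024/655 E=1024/335 G=1024/2501] → run C
t=4: vr[C=2048/2501 D=1024/655 E=1024/335 G=1024/2501] → run G
t=5: vr[C=2048/2501 D=1024/655 E=1024/335 G=3868672/3193777] → run C
t=6: vr[C=3072/2501 D=1024/655 E=1024/335 G=3868672/3193777] → run G
t=7: vr[C=3072/2501 D=1024/655 E=1024/335] → run C
t=8: vr[C=4096/2501 D=1024/655 E=1024/335] → run D
t=9: vr[C=4096/2501 D=2048/655 E=1024/335] → run C
t=10: vr[C=5120/2501 D=2048/655 E=1024/335] → run C
t=11: vr[C=6144/2501 D=2048/655 E=1024/335] → run C
t=12: vr[D=2048/655 E=1024/335] → run E
t=13: vr[D=2048/655 E=2048/335] → run D
t=14: vr[D=3072/655 E=2048/335] → run D
t=15: vr[D=4096/655 E=2048/335] → run E
t=16: vr[D=4096/655 E=3072/335] → run D
t=17: vr[D=1024/131 E=3072/335] → run D
t=18: vr[D=6144/655 E=3072/335] → run E
t=19: vr[D=6144/655] → run D
t=20: vr[D=7168/655] → run D
t=21: (idle)
t=22: (idle)
t=23: (idle)

running at tick 9 = C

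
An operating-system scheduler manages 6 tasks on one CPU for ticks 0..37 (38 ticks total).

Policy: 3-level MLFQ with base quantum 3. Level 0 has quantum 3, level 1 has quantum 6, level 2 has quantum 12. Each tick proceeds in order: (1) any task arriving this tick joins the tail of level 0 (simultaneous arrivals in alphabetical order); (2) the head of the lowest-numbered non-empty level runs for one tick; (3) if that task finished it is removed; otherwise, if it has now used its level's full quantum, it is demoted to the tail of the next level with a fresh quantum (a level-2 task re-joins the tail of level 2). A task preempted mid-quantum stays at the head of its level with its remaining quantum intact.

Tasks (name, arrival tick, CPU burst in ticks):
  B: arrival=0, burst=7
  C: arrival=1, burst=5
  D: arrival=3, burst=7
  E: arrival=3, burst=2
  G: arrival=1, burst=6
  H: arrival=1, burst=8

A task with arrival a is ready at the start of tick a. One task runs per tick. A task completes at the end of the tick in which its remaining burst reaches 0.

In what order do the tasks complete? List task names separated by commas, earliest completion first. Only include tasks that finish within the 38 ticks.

t=0: L0/L1/L2 = B/-/- → run B
t=1: L0/L1/L2 = BCGH/-/- → run B
t=2: L0/L1/L2 = BCGH/-/- → run B
t=3: L0/L1/L2 = CGHDE/B/- → run C
t=4: L0/L1/L2 = CGHDE/B/- → run C
t=5: L0/L1/L2 = CGHDE/B/- → run C
t=6: L0/L1/L2 = GHDE/BC/- → run G
t=7: L0/L1/L2 = GHDE/BC/- → run G
t=8: L0/L1/L2 = GHDE/BC/- → run G
t=9: L0/L1/L2 = HDE/BCG/- → run H
t=10: L0/L1/L2 = HDE/BCG/- → run H
t=11: L0/L1/L2 = HDE/BCG/- → run H
t=12: L0/L1/L2 = DE/BCGH/- → run D
t=13: L0/L1/L2 = DE/BCGH/- → run D
t=14: L0/L1/L2 = DE/BCGH/- → run D
t=15: L0/L1/L2 = E/BCGHD/- → run E
t=16: L0/L1/L2 = E/BCGHD/- → run E
t=17: L0/L1/L2 = -/BCGHD/- → run B
t=18: L0/L1/L2 = -/BCGHD/- → run B
t=19: L0/L1/L2 = -/BCGHD/- → run B
t=20: L0/L1/L2 = -/BCGHD/- → run B
t=21: L0/L1/L2 = -/CGHD/- → run C
t=22: L0/L1/L2 = -/CGHD/- → run C
t=23: L0/L1/L2 = -/GHD/- → run G
t=24: L0/L1/L2 = -/GHD/- → run G
t=25: L0/L1/L2 = -/GHD/- → run G
t=26: L0/L1/L2 = -/HD/- → run H
t=27: L0/L1/L2 = -/HD/- → run H
t=28: L0/L1/L2 = -/HD/- → run H
t=29: L0/L1/L2 = -/HD/- → run H
t=30: L0/L1/L2 = -/HD/- → run H
t=31: L0/L1/L2 = -/D/- → run D
t=32: L0/L1/L2 = -/D/- → run D
t=33: L0/L1/L2 = -/D/- → run D
t=34: L0/L1/L2 = -/D/- → run D
t=35: (idle)
t=36: (idle)
t=37: (idle)

completion order = E, B, C, G, H, D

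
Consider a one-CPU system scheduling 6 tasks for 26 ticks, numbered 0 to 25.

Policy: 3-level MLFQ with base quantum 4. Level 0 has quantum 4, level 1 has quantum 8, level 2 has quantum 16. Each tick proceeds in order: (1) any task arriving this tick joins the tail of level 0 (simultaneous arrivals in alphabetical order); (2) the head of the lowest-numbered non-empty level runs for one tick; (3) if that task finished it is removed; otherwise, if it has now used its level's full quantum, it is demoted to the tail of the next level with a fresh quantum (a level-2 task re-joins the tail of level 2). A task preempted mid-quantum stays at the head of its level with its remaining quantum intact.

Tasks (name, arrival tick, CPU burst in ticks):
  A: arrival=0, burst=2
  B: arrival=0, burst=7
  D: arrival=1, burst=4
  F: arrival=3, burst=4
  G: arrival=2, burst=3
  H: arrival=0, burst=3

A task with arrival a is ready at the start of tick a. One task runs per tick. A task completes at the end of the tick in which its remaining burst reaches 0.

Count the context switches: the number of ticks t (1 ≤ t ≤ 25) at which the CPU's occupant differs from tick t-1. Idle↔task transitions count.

t=0: L0/L1/L2 = ABH/-/- → run A
t=1: L0/L1/L2 = ABHD/-/- → run A
t=2: L0/L1/L2 = BHDG/-/- → run B
t=3: L0/L1/L2 = BHDGF/-/- → run B
t=4: L0/L1/L2 = BHDGF/-/- → run B
t=5: L0/L1/L2 = BHDGF/-/- → run B
t=6: L0/L1/L2 = HDGF/B/- → run H
t=7: L0/L1/L2 = HDGF/B/- → run H
t=8: L0/L1/L2 = HDGF/B/- → run H
t=9: L0/L1/L2 = DGF/B/- → run D
t=10: L0/L1/L2 = DGF/B/- → run D
t=11: L0/L1/L2 = DGF/B/- → run D
t=12: L0/L1/L2 = DGF/B/- → run D
t=13: L0/L1/L2 = GF/B/- → run G
t=14: L0/L1/L2 = GF/B/- → run G
t=15: L0/L1/L2 = GF/B/- → run G
t=16: L0/L1/L2 = F/B/- → run F
t=17: L0/L1/L2 = F/B/- → run F
t=18: L0/L1/L2 = F/B/- → run F
t=19: L0/L1/L2 = F/B/- → run F
t=20: L0/L1/L2 = -/B/- → run B
t=21: L0/L1/L2 = -/B/- → run B
t=22: L0/L1/L2 = -/B/- → run B
t=23: (idle)
t=24: (idle)
t=25: (idle)

context switches = 7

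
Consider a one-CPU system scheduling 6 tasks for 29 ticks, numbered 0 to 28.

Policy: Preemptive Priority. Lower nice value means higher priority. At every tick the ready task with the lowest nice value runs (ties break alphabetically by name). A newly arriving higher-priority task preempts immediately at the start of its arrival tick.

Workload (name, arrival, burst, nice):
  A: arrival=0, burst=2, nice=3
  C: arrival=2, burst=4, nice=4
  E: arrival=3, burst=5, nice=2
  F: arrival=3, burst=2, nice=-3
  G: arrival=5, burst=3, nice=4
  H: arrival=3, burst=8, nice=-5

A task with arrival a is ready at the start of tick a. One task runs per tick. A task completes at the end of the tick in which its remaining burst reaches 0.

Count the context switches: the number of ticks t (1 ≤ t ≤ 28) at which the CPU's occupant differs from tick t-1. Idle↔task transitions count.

t=0: ready={A} → run A
t=1: ready={A} → run A
t=2: ready={C} → run C
t=3: ready={C,E,F,H} → run H
t=4: ready={C,E,F,H} → run H
t=5: ready={C,E,F,G,H} → run H
t=6: ready={C,E,F,G,H} → run H
t=7: ready={C,E,F,G,H} → run H
t=8: ready={C,E,F,G,H} → run H
t=9: ready={C,E,F,G,H} → run H
t=10: ready={C,E,F,G,H} → run H
t=11: ready={C,E,F,G} → run F
t=12: ready={C,E,F,G} → run F
t=13: ready={C,E,G} → run E
t=14: ready={C,E,G} → run E
t=15: ready={C,E,G} → run E
t=16: ready={C,E,G} → run E
t=17: ready={C,E,G} → run E
t=18: ready={C,G} → run C
t=19: ready={C,G} → run C
t=20: ready={C,G} → run C
t=21: ready={G} → run G
t=22: ready={G} → run G
t=23: ready={G} → run G
t=24: (idle)
t=25: (idle)
t=26: (idle)
t=27: (idle)
t=28: (idle)

context switches = 7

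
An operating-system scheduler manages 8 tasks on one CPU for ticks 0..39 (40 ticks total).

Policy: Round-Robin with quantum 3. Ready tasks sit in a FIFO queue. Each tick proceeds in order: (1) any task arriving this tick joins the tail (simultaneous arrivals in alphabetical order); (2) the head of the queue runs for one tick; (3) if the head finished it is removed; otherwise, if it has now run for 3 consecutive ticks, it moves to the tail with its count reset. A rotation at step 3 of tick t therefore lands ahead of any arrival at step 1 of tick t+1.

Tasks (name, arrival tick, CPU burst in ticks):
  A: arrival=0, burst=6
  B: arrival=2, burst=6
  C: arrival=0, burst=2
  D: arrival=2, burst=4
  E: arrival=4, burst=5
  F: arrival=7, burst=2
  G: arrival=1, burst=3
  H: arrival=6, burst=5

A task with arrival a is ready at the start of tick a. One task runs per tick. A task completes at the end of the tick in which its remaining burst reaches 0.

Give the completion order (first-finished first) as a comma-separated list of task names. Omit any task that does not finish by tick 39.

completion order = C, G, A, F, B, D, E, H

t=0: queue=[A,C] q_used=0 → run A
t=1: queue=[A,C,G] q_used=1 → run A
t=2: queue=[A,C,G,B,D] q_used=2 → run A
t=3: queue=[C,G,B,D,A] q_used=0 → run C
t=4: queue=[C,G,B,D,A,E] q_used=1 → run C
t=5: queue=[G,B,D,A,E] q_used=0 → run G
t=6: queue=[G,B,D,A,E,H] q_used=1 → run G
t=7: queue=[G,B,D,A,E,H,F] q_used=2 → run G
t=8: queue=[B,D,A,E,H,F] q_used=0 → run B
t=9: queue=[B,D,A,E,H,F] q_used=1 → run B
t=10: queue=[B,D,A,E,H,F] q_used=2 → run B
t=11: queue=[D,A,E,H,F,B] q_used=0 → run D
t=12: queue=[D,A,E,H,F,B] q_used=1 → run D
t=13: queue=[D,A,E,H,F,B] q_used=2 → run D
t=14: queue=[A,E,H,F,B,D] q_used=0 → run A
t=15: queue=[A,E,H,F,B,D] q_used=1 → run A
t=16: queue=[A,E,H,F,B,D] q_used=2 → run A
t=17: queue=[E,H,F,B,D] q_used=0 → run E
t=18: queue=[E,H,F,B,D] q_used=1 → run E
t=19: queue=[E,H,F,B,D] q_used=2 → run E
t=20: queue=[H,F,B,D,E] q_used=0 → run H
t=21: queue=[H,F,B,D,E] q_used=1 → run H
t=22: queue=[H,F,B,D,E] q_used=2 → run H
t=23: queue=[F,B,D,E,H] q_used=0 → run F
t=24: queue=[F,B,D,E,H] q_used=1 → run F
t=25: queue=[B,D,E,H] q_used=0 → run B
t=26: queue=[B,D,E,H] q_used=1 → run B
t=27: queue=[B,D,E,H] q_used=2 → run B
t=28: queue=[D,E,H] q_used=0 → run D
t=29: queue=[E,H] q_used=0 → run E
t=30: queue=[E,H] q_used=1 → run E
t=31: queue=[H] q_used=0 → run H
t=32: queue=[H] q_used=1 → run H
t=33: (idle)
t=34: (idle)
t=35: (idle)
t=36: (idle)
t=37: (idle)
t=38: (idle)
t=39: (idle)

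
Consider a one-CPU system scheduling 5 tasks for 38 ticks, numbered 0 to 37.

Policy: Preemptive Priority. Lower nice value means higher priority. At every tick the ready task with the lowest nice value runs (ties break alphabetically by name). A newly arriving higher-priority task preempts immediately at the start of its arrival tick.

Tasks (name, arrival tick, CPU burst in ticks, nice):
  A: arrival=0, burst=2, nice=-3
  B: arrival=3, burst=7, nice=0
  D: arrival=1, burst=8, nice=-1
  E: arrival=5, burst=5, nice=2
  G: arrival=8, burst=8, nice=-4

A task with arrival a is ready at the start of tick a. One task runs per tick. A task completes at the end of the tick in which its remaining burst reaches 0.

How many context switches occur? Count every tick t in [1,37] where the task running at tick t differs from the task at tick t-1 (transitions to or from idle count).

context switches = 6

t=0: ready={A} → run A
t=1: ready={A,D} → run A
t=2: ready={D} → run D
t=3: ready={B,D} → run D
t=4: ready={B,D} → run D
t=5: ready={B,D,E} → run D
t=6: ready={B,D,E} → run D
t=7: ready={B,D,E} → run D
t=8: ready={B,D,E,G} → run G
t=9: ready={B,D,E,G} → run G
t=10: ready={B,D,E,G} → run G
t=11: ready={B,D,E,G} → run G
t=12: ready={B,D,E,G} → run G
t=13: ready={B,D,E,G} → run G
t=14: ready={B,D,E,G} → run G
t=15: ready={B,D,E,G} → run G
t=16: ready={B,D,E} → run D
t=17: ready={B,D,E} → run D
t=18: ready={B,E} → run B
t=19: ready={B,E} → run B
t=20: ready={B,E} → run B
t=21: ready={B,E} → run B
t=22: ready={B,E} → run B
t=23: ready={B,E} → run B
t=24: ready={B,E} → run B
t=25: ready={E} → run E
t=26: ready={E} → run E
t=27: ready={E} → run E
t=28: ready={E} → run E
t=29: ready={E} → run E
t=30: (idle)
t=31: (idle)
t=32: (idle)
t=33: (idle)
t=34: (idle)
t=35: (idle)
t=36: (idle)
t=37: (idle)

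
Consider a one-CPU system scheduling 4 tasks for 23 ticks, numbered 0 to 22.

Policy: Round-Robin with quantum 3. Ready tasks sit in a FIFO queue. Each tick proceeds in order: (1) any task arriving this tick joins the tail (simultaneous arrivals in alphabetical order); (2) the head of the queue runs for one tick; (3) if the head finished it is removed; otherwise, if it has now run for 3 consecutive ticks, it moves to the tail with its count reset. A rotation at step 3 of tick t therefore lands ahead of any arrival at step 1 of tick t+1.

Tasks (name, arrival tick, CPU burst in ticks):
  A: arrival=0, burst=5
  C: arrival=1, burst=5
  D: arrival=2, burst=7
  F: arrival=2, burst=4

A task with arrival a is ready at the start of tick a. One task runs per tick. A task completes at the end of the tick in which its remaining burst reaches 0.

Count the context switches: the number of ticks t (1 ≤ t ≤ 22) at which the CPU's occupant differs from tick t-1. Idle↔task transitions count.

context switches = 9

t=0: queue=[A] q_used=0 → run A
t=1: queue=[A,C] q_used=1 → run A
t=2: queue=[A,C,D,F] q_used=2 → run A
t=3: queue=[C,D,F,A] q_used=0 → run C
t=4: queue=[C,D,F,A] q_used=1 → run C
t=5: queue=[C,D,F,A] q_used=2 → run C
t=6: queue=[D,F,A,C] q_used=0 → run D
t=7: queue=[D,F,A,C] q_used=1 → run D
t=8: queue=[D,F,A,C] q_used=2 → run D
t=9: queue=[F,A,C,D] q_used=0 → run F
t=10: queue=[F,A,C,D] q_used=1 → run F
t=11: queue=[F,A,C,D] q_used=2 → run F
t=12: queue=[A,C,D,F] q_used=0 → run A
t=13: queue=[A,C,D,F] q_used=1 → run A
t=14: queue=[C,D,F] q_used=0 → run C
t=15: queue=[C,D,F] q_used=1 → run C
t=16: queue=[D,F] q_used=0 → run D
t=17: queue=[D,F] q_used=1 → run D
t=18: queue=[D,F] q_used=2 → run D
t=19: queue=[F,D] q_used=0 → run F
t=20: queue=[D] q_used=0 → run D
t=21: (idle)
t=22: (idle)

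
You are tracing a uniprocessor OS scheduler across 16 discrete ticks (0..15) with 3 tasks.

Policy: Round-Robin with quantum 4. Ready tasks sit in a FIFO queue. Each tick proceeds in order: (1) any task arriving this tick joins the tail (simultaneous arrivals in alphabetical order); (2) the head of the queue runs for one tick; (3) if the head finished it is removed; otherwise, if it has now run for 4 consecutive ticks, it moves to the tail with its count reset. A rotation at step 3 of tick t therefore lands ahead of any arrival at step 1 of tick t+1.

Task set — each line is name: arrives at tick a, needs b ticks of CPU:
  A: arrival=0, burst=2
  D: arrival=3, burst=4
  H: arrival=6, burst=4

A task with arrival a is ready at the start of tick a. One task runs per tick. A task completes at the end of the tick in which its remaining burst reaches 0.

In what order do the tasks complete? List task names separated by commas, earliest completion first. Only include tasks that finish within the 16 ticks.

t=0: queue=[A] q_used=0 → run A
t=1: queue=[A] q_used=1 → run A
t=2: (idle)
t=3: queue=[D] q_used=0 → run D
t=4: queue=[D] q_used=1 → run D
t=5: queue=[D] q_used=2 → run D
t=6: queue=[D,H] q_used=3 → run D
t=7: queue=[H] q_used=0 → run H
t=8: queue=[H] q_used=1 → run H
t=9: queue=[H] q_used=2 → run H
t=10: queue=[H] q_used=3 → run H
t=11: (idle)
t=12: (idle)
t=13: (idle)
t=14: (idle)
t=15: (idle)

completion order = A, D, H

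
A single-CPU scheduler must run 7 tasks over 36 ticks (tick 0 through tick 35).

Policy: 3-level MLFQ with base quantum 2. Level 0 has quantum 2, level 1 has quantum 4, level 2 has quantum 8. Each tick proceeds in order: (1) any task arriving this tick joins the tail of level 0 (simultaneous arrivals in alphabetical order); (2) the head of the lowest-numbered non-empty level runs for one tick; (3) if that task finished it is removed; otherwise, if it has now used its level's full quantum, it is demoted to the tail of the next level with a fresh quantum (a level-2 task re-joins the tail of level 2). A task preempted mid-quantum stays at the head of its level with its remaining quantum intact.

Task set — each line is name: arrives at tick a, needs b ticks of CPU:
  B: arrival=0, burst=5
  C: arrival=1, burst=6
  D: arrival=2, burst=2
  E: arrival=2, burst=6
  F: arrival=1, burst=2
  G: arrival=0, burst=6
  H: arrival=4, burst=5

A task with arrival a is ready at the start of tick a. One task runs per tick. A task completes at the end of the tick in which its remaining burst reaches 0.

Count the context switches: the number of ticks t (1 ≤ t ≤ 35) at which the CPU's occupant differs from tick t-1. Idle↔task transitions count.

context switches = 12

t=0: L0/L1/L2 = BG/-/- → run B
t=1: L0/L1/L2 = BGCF/-/- → run B
t=2: L0/L1/L2 = GCFDE/B/- → run G
t=3: L0/L1/L2 = GCFDE/B/- → run G
t=4: L0/L1/L2 = CFDEH/BG/- → run C
t=5: L0/L1/L2 = CFDEH/BG/- → run C
t=6: L0/L1/L2 = FDEH/BGC/- → run F
t=7: L0/L1/L2 = FDEH/BGC/- → run F
t=8: L0/L1/L2 = DEH/BGC/- → run D
t=9: L0/L1/L2 = DEH/BGC/- → run D
t=10: L0/L1/L2 = EH/BGC/- → run E
t=11: L0/L1/L2 = EH/BGC/- → run E
t=12: L0/L1/L2 = H/BGCE/- → run H
t=13: L0/L1/L2 = H/BGCE/- → run H
t=14: L0/L1/L2 = -/BGCEH/- → run B
t=15: L0/L1/L2 = -/BGCEH/- → run B
t=16: L0/L1/L2 = -/BGCEH/- → run B
t=17: L0/L1/L2 = -/GCEH/- → run G
t=18: L0/L1/L2 = -/GCEH/- → run G
t=19: L0/L1/L2 = -/GCEH/- → run G
t=20: L0/L1/L2 = -/GCEH/- → run G
t=21: L0/L1/L2 = -/CEH/- → run C
t=22: L0/L1/L2 = -/CEH/- → run C
t=23: L0/L1/L2 = -/CEH/- → run C
t=24: L0/L1/L2 = -/CEH/- → run C
t=25: L0/L1/L2 = -/EH/- → run E
t=26: L0/L1/L2 = -/EH/- → run E
t=27: L0/L1/L2 = -/EH/- → run E
t=28: L0/L1/L2 = -/EH/- → run E
t=29: L0/L1/L2 = -/H/- → run H
t=30: L0/L1/L2 = -/H/- → run H
t=31: L0/L1/L2 = -/H/- → run H
t=32: (idle)
t=33: (idle)
t=34: (idle)
t=35: (idle)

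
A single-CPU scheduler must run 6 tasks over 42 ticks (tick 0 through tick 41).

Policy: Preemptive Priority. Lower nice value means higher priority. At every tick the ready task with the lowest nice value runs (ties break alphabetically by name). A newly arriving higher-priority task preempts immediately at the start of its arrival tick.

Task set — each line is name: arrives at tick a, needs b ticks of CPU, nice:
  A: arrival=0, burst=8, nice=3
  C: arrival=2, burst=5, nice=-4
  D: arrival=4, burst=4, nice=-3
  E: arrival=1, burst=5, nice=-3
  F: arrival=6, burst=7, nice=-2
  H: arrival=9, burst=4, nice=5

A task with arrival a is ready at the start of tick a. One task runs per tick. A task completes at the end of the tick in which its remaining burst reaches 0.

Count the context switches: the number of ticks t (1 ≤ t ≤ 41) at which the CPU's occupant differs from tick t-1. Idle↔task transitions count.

t=0: ready={A} → run A
t=1: ready={A,E} → run E
t=2: ready={A,C,E} → run C
t=3: ready={A,C,E} → run C
t=4: ready={A,C,D,E} → run C
t=5: ready={A,C,D,E} → run C
t=6: ready={A,C,D,E,F} → run C
t=7: ready={A,D,E,F} → run D
t=8: ready={A,D,E,F} → run D
t=9: ready={A,D,E,F,H} → run D
t=10: ready={A,D,E,F,H} → run D
t=11: ready={A,E,F,H} → run E
t=12: ready={A,E,F,H} → run E
t=13: ready={A,E,F,H} → run E
t=14: ready={A,E,F,H} → run E
t=15: ready={A,F,H} → run F
t=16: ready={A,F,H} → run F
t=17: ready={A,F,H} → run F
t=18: ready={A,F,H} → run F
t=19: ready={A,F,H} → run F
t=20: ready={A,F,H} → run F
t=21: ready={A,F,H} → run F
t=22: ready={A,H} → run A
t=23: ready={A,H} → run A
t=24: ready={A,H} → run A
t=25: ready={A,H} → run A
t=26: ready={A,H} → run A
t=27: ready={A,H} → run A
t=28: ready={A,H} → run A
t=29: ready={H} → run H
t=30: ready={H} → run H
t=31: ready={H} → run H
t=32: ready={H} → run H
t=33: (idle)
t=34: (idle)
t=35: (idle)
t=36: (idle)
t=37: (idle)
t=38: (idle)
t=39: (idle)
t=40: (idle)
t=41: (idle)

context switches = 8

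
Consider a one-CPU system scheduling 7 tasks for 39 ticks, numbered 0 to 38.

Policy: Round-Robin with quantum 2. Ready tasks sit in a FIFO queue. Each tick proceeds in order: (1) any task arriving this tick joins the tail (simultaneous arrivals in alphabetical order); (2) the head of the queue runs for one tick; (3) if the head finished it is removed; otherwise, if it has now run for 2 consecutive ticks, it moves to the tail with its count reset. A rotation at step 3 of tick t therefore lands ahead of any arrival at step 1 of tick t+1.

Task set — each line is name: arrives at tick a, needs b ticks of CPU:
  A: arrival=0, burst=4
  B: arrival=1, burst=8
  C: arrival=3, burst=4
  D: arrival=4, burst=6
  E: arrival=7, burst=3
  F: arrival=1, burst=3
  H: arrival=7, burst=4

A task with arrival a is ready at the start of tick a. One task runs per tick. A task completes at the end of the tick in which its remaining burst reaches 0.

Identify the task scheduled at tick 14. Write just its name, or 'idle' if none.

running at tick 14 = F

t=0: queue=[A] q_used=0 → run A
t=1: queue=[A,B,F] q_used=1 → run A
t=2: queue=[B,F,A] q_used=0 → run B
t=3: queue=[B,F,A,C] q_used=1 → run B
t=4: queue=[F,A,C,B,D] q_used=0 → run F
t=5: queue=[F,A,C,B,D] q_used=1 → run F
t=6: queue=[A,C,B,D,F] q_used=0 → run A
t=7: queue=[A,C,B,D,F,E,H] q_used=1 → run A
t=8: queue=[C,B,D,F,E,H] q_used=0 → run C
t=9: queue=[C,B,D,F,E,H] q_used=1 → run C
t=10: queue=[B,D,F,E,H,C] q_used=0 → run B
t=11: queue=[B,D,F,E,H,C] q_used=1 → run B
t=12: queue=[D,F,E,H,C,B] q_used=0 → run D
t=13: queue=[D,F,E,H,C,B] q_used=1 → run D
t=14: queue=[F,E,H,C,B,D] q_used=0 → run F
t=15: queue=[E,H,C,B,D] q_used=0 → run E
t=16: queue=[E,H,C,B,D] q_used=1 → run E
t=17: queue=[H,C,B,D,E] q_used=0 → run H
t=18: queue=[H,C,B,D,E] q_used=1 → run H
t=19: queue=[C,B,D,E,H] q_used=0 → run C
t=20: queue=[C,B,D,E,H] q_used=1 → run C
t=21: queue=[B,D,E,H] q_used=0 → run B
t=22: queue=[B,D,E,H] q_used=1 → run B
t=23: queue=[D,E,H,B] q_used=0 → run D
t=24: queue=[D,E,H,B] q_used=1 → run D
t=25: queue=[E,H,B,D] q_used=0 → run E
t=26: queue=[H,B,D] q_used=0 → run H
t=27: queue=[H,B,D] q_used=1 → run H
t=28: queue=[B,D] q_used=0 → run B
t=29: queue=[B,D] q_used=1 → run B
t=30: queue=[D] q_used=0 → run D
t=31: queue=[D] q_used=1 → run D
t=32: (idle)
t=33: (idle)
t=34: (idle)
t=35: (idle)
t=36: (idle)
t=37: (idle)
t=38: (idle)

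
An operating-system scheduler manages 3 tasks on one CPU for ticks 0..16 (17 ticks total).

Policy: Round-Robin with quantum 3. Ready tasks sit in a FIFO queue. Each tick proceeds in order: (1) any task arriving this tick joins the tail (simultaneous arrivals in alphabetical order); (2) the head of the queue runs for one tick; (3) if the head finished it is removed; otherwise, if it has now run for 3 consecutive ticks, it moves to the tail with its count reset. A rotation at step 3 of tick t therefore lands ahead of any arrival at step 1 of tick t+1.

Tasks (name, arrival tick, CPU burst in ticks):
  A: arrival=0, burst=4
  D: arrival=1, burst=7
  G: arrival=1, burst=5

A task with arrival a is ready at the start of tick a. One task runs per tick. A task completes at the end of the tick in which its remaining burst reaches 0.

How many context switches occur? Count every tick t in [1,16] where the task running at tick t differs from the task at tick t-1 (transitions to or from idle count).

t=0: queue=[A] q_used=0 → run A
t=1: queue=[A,D,G] q_used=1 → run A
t=2: queue=[A,D,G] q_used=2 → run A
t=3: queue=[D,G,A] q_used=0 → run D
t=4: queue=[D,G,A] q_used=1 → run D
t=5: queue=[D,G,A] q_used=2 → run D
t=6: queue=[G,A,D] q_used=0 → run G
t=7: queue=[G,A,D] q_used=1 → run G
t=8: queue=[G,A,D] q_used=2 → run G
t=9: queue=[A,D,G] q_used=0 → run A
t=10: queue=[D,G] q_used=0 → run D
t=11: queue=[D,G] q_used=1 → run D
t=12: queue=[D,G] q_used=2 → run D
t=13: queue=[G,D] q_used=0 → run G
t=14: queue=[G,D] q_used=1 → run G
t=15: queue=[D] q_used=0 → run D
t=16: (idle)

context switches = 7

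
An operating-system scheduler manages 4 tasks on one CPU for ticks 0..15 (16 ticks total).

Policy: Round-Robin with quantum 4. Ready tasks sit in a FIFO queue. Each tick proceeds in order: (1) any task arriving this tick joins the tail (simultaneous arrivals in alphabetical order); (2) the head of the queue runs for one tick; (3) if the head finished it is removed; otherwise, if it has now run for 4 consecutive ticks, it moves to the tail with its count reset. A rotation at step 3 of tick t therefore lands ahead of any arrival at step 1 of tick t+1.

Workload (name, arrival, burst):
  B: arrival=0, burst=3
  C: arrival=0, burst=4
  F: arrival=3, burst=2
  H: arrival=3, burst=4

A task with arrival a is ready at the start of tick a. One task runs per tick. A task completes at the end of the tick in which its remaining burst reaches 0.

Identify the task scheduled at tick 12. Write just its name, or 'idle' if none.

t=0: queue=[B,C] q_used=0 → run B
t=1: queue=[B,C] q_used=1 → run B
t=2: queue=[B,C] q_used=2 → run B
t=3: queue=[C,F,H] q_used=0 → run C
t=4: queue=[C,F,H] q_used=1 → run C
t=5: queue=[C,F,H] q_used=2 → run C
t=6: queue=[C,F,H] q_used=3 → run C
t=7: queue=[F,H] q_used=0 → run F
t=8: queue=[F,H] q_used=1 → run F
t=9: queue=[H] q_used=0 → run H
t=10: queue=[H] q_used=1 → run H
t=11: queue=[H] q_used=2 → run H
t=12: queue=[H] q_used=3 → run H
t=13: (idle)
t=14: (idle)
t=15: (idle)

running at tick 12 = H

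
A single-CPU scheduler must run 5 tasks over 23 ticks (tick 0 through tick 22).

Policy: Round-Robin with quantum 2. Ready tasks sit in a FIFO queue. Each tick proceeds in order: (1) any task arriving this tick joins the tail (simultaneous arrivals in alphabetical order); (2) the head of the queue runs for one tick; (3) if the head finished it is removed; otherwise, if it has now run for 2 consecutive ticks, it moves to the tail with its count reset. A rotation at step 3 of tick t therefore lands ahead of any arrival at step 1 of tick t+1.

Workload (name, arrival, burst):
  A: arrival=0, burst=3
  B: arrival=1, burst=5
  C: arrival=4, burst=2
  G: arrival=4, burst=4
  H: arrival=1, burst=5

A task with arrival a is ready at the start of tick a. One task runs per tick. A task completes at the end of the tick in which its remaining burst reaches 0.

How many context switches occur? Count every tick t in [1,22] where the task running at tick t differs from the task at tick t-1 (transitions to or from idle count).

context switches = 11

t=0: queue=[A] q_used=0 → run A
t=1: queue=[A,B,H] q_used=1 → run A
t=2: queue=[B,H,A] q_used=0 → run B
t=3: queue=[B,H,A] q_used=1 → run B
t=4: queue=[H,A,B,C,G] q_used=0 → run H
t=5: queue=[H,A,B,C,G] q_used=1 → run H
t=6: queue=[A,B,C,G,H] q_used=0 → run A
t=7: queue=[B,C,G,H] q_used=0 → run B
t=8: queue=[B,C,G,H] q_used=1 → run B
t=9: queue=[C,G,H,B] q_used=0 → run C
t=10: queue=[C,G,H,B] q_used=1 → run C
t=11: queue=[G,H,B] q_used=0 → run G
t=12: queue=[G,H,B] q_used=1 → run G
t=13: queue=[H,B,G] q_used=0 → run H
t=14: queue=[H,B,G] q_used=1 → run H
t=15: queue=[B,G,H] q_used=0 → run B
t=16: queue=[G,H] q_used=0 → run G
t=17: queue=[G,H] q_used=1 → run G
t=18: queue=[H] q_used=0 → run H
t=19: (idle)
t=20: (idle)
t=21: (idle)
t=22: (idle)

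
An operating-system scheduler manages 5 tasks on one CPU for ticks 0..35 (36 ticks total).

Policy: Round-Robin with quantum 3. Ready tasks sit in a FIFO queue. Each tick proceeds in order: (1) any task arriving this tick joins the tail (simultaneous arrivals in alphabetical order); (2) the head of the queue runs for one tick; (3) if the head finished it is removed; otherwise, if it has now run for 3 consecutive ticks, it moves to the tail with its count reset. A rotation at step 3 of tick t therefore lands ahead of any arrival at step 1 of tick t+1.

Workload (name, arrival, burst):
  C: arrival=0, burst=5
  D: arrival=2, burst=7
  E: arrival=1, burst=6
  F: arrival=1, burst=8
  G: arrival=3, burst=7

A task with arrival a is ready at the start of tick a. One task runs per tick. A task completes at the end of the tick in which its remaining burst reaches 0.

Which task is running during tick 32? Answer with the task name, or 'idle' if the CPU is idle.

t=0: queue=[C] q_used=0 → run C
t=1: queue=[C,E,F] q_used=1 → run C
t=2: queue=[C,E,F,D] q_used=2 → run C
t=3: queue=[E,F,D,C,G] q_used=0 → run E
t=4: queue=[E,F,D,C,G] q_used=1 → run E
t=5: queue=[E,F,D,C,G] q_used=2 → run E
t=6: queue=[F,D,C,G,E] q_used=0 → run F
t=7: queue=[F,D,C,G,E] q_used=1 → run F
t=8: queue=[F,D,C,G,E] q_used=2 → run F
t=9: queue=[D,C,G,E,F] q_used=0 → run D
t=10: queue=[D,C,G,E,F] q_used=1 → run D
t=11: queue=[D,C,G,E,F] q_used=2 → run D
t=12: queue=[C,G,E,F,D] q_used=0 → run C
t=13: queue=[C,G,E,F,D] q_used=1 → run C
t=14: queue=[G,E,F,D] q_used=0 → run G
t=15: queue=[G,E,F,D] q_used=1 → run G
t=16: queue=[G,E,F,D] q_used=2 → run G
t=17: queue=[E,F,D,G] q_used=0 → run E
t=18: queue=[E,F,D,G] q_used=1 → run E
t=19: queue=[E,F,D,G] q_used=2 → run E
t=20: queue=[F,D,G] q_used=0 → run F
t=21: queue=[F,D,G] q_used=1 → run F
t=22: queue=[F,D,G] q_used=2 → run F
t=23: queue=[D,G,F] q_used=0 → run D
t=24: queue=[D,G,F] q_used=1 → run D
t=25: queue=[D,G,F] q_used=2 → run D
t=26: queue=[G,F,D] q_used=0 → run G
t=27: queue=[G,F,D] q_used=1 → run G
t=28: queue=[G,F,D] q_used=2 → run G
t=29: queue=[F,D,G] q_used=0 → run F
t=30: queue=[F,D,G] q_used=1 → run F
t=31: queue=[D,G] q_used=0 → run D
t=32: queue=[G] q_used=0 → run G
t=33: (idle)
t=34: (idle)
t=35: (idle)

running at tick 32 = G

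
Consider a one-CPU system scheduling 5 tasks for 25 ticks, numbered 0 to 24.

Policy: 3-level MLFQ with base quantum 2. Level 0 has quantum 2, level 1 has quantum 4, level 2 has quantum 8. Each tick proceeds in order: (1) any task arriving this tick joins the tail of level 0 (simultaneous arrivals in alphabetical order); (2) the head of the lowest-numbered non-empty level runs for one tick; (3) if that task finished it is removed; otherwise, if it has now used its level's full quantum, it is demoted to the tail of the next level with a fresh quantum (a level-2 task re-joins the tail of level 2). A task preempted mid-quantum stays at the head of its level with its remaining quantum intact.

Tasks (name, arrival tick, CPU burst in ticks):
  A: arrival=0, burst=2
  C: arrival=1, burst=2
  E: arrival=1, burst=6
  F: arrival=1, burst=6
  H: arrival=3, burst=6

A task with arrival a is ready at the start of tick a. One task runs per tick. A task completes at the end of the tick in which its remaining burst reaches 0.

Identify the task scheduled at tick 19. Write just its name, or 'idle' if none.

running at tick 19 = H

t=0: L0/L1/L2 = A/-/- → run A
t=1: L0/L1/L2 = ACEF/-/- → run A
t=2: L0/L1/L2 = CEF/-/- → run C
t=3: L0/L1/L2 = CEFH/-/- → run C
t=4: L0/L1/L2 = EFH/-/- → run E
t=5: L0/L1/L2 = EFH/-/- → run E
t=6: L0/L1/L2 = FH/E/- → run F
t=7: L0/L1/L2 = FH/E/- → run F
t=8: L0/L1/L2 = H/EF/- → run H
t=9: L0/L1/L2 = H/EF/- → run H
t=10: L0/L1/L2 = -/EFH/- → run E
t=11: L0/L1/L2 = -/EFH/- → run E
t=12: L0/L1/L2 = -/EFH/- → run E
t=13: L0/L1/L2 = -/EFH/- → run E
t=14: L0/L1/L2 = -/FH/- → run F
t=15: L0/L1/L2 = -/FH/- → run F
t=16: L0/L1/L2 = -/FH/- → run F
t=17: L0/L1/L2 = -/FH/- → run F
t=18: L0/L1/L2 = -/H/- → run H
t=19: L0/L1/L2 = -/H/- → run H
t=20: L0/L1/L2 = -/H/- → run H
t=21: L0/L1/L2 = -/H/- → run H
t=22: (idle)
t=23: (idle)
t=24: (idle)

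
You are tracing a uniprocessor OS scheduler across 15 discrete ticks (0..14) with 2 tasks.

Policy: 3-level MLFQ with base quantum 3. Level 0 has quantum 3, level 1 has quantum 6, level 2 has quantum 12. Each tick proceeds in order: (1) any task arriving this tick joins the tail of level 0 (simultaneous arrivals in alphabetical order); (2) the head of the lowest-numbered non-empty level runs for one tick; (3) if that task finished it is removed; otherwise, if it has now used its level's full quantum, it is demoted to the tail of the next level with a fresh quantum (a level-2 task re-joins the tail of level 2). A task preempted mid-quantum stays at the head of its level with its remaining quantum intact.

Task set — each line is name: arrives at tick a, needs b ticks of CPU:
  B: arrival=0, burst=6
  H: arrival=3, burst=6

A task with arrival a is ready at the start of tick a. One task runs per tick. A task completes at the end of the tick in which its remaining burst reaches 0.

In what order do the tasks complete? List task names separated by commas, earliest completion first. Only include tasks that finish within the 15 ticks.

completion order = B, H

t=0: L0/L1/L2 = B/-/- → run B
t=1: L0/L1/L2 = B/-/- → run B
t=2: L0/L1/L2 = B/-/- → run B
t=3: L0/L1/L2 = H/B/- → run H
t=4: L0/L1/L2 = H/B/- → run H
t=5: L0/L1/L2 = H/B/- → run H
t=6: L0/L1/L2 = -/BH/- → run B
t=7: L0/L1/L2 = -/BH/- → run B
t=8: L0/L1/L2 = -/BH/- → run B
t=9: L0/L1/L2 = -/H/- → run H
t=10: L0/L1/L2 = -/H/- → run H
t=11: L0/L1/L2 = -/H/- → run H
t=12: (idle)
t=13: (idle)
t=14: (idle)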